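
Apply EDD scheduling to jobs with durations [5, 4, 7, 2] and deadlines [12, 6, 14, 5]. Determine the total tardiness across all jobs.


Sort by due date (EDD order): [(2, 5), (4, 6), (5, 12), (7, 14)]
Compute completion times and tardiness:
  Job 1: p=2, d=5, C=2, tardiness=max(0,2-5)=0
  Job 2: p=4, d=6, C=6, tardiness=max(0,6-6)=0
  Job 3: p=5, d=12, C=11, tardiness=max(0,11-12)=0
  Job 4: p=7, d=14, C=18, tardiness=max(0,18-14)=4
Total tardiness = 4

4


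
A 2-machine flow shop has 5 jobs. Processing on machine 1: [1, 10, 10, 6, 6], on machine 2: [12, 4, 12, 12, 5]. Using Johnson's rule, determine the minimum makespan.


Apply Johnson's rule:
  Group 1 (a <= b): [(1, 1, 12), (4, 6, 12), (3, 10, 12)]
  Group 2 (a > b): [(5, 6, 5), (2, 10, 4)]
Optimal job order: [1, 4, 3, 5, 2]
Schedule:
  Job 1: M1 done at 1, M2 done at 13
  Job 4: M1 done at 7, M2 done at 25
  Job 3: M1 done at 17, M2 done at 37
  Job 5: M1 done at 23, M2 done at 42
  Job 2: M1 done at 33, M2 done at 46
Makespan = 46

46


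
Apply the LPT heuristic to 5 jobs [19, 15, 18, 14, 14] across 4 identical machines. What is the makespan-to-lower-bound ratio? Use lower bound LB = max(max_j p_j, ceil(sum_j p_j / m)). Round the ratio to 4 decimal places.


LPT order: [19, 18, 15, 14, 14]
Machine loads after assignment: [19, 18, 15, 28]
LPT makespan = 28
Lower bound = max(max_job, ceil(total/4)) = max(19, 20) = 20
Ratio = 28 / 20 = 1.4

1.4


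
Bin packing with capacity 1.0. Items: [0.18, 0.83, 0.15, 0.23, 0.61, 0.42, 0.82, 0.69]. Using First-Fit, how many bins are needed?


Place items sequentially using First-Fit:
  Item 0.18 -> new Bin 1
  Item 0.83 -> new Bin 2
  Item 0.15 -> Bin 1 (now 0.33)
  Item 0.23 -> Bin 1 (now 0.56)
  Item 0.61 -> new Bin 3
  Item 0.42 -> Bin 1 (now 0.98)
  Item 0.82 -> new Bin 4
  Item 0.69 -> new Bin 5
Total bins used = 5

5


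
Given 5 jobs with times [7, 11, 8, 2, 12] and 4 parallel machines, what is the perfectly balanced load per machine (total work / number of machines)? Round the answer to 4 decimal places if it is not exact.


Total processing time = 7 + 11 + 8 + 2 + 12 = 40
Number of machines = 4
Ideal balanced load = 40 / 4 = 10.0

10.0


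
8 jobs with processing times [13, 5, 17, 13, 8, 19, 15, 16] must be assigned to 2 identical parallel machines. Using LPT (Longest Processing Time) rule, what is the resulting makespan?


Sort jobs in decreasing order (LPT): [19, 17, 16, 15, 13, 13, 8, 5]
Assign each job to the least loaded machine:
  Machine 1: jobs [19, 15, 13, 5], load = 52
  Machine 2: jobs [17, 16, 13, 8], load = 54
Makespan = max load = 54

54


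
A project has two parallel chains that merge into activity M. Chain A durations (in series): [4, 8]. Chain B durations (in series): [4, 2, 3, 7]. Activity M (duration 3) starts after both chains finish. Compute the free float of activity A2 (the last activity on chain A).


ES(A2) = sum of predecessors on chain A = 4
EF(A2) = ES + duration = 4 + 8 = 12
Successor of A2 is M. ES(M) = max(sum(A), sum(B)) = max(12, 16) = 16
Free float = ES(successor) - EF(current) = 16 - 12 = 4

4


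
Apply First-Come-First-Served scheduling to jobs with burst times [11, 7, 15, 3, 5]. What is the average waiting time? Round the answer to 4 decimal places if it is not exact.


FCFS order (as given): [11, 7, 15, 3, 5]
Waiting times:
  Job 1: wait = 0
  Job 2: wait = 11
  Job 3: wait = 18
  Job 4: wait = 33
  Job 5: wait = 36
Sum of waiting times = 98
Average waiting time = 98/5 = 19.6

19.6


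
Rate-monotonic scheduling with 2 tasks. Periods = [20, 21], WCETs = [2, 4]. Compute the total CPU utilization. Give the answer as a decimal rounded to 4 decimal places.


Compute individual utilizations (exact fractions):
  Task 1: C/T = 2/20 = 1/10 (approx. 0.1)
  Task 2: C/T = 4/21 (approx. 0.1905)
Total utilization U = 1/10 + 4/21 = 61/210
Rounded to 4 decimal places: U = 0.2905
RM (Liu & Layland) bound for 2 tasks = 0.828427; compare with U = 61/210 (approx. 0.290476)
U <= bound, so schedulable by RM sufficient condition.

0.2905


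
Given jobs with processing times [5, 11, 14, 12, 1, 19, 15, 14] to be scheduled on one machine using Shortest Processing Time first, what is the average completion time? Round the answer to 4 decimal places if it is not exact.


Sort jobs by processing time (SPT order): [1, 5, 11, 12, 14, 14, 15, 19]
Compute completion times sequentially:
  Job 1: processing = 1, completes at 1
  Job 2: processing = 5, completes at 6
  Job 3: processing = 11, completes at 17
  Job 4: processing = 12, completes at 29
  Job 5: processing = 14, completes at 43
  Job 6: processing = 14, completes at 57
  Job 7: processing = 15, completes at 72
  Job 8: processing = 19, completes at 91
Sum of completion times = 316
Average completion time = 316/8 = 39.5

39.5


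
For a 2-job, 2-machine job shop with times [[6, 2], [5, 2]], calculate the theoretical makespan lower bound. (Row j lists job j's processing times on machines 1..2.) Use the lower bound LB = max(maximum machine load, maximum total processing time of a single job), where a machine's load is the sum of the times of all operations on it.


Machine loads:
  Machine 1: 6 + 5 = 11
  Machine 2: 2 + 2 = 4
Max machine load = 11
Job totals:
  Job 1: 8
  Job 2: 7
Max job total = 8
Lower bound = max(11, 8) = 11

11


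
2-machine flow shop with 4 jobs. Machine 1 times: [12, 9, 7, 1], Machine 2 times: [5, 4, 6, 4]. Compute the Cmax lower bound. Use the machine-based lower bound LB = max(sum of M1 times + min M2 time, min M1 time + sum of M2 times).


LB1 = sum(M1 times) + min(M2 times) = 29 + 4 = 33
LB2 = min(M1 times) + sum(M2 times) = 1 + 19 = 20
Lower bound = max(LB1, LB2) = max(33, 20) = 33

33


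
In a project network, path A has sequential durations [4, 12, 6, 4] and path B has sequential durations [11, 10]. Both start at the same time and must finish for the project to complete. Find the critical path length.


Path A total = 4 + 12 + 6 + 4 = 26
Path B total = 11 + 10 = 21
Critical path = longest path = max(26, 21) = 26

26


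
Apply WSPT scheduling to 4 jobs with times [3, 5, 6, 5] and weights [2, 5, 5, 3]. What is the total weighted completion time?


Compute p/w ratios and sort ascending (WSPT): [(5, 5), (6, 5), (3, 2), (5, 3)]
Compute weighted completion times:
  Job (p=5,w=5): C=5, w*C=5*5=25
  Job (p=6,w=5): C=11, w*C=5*11=55
  Job (p=3,w=2): C=14, w*C=2*14=28
  Job (p=5,w=3): C=19, w*C=3*19=57
Total weighted completion time = 165

165


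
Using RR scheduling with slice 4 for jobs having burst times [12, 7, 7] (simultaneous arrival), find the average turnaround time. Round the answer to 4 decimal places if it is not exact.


Time quantum = 4
Execution trace:
  J1 runs 4 units, time = 4
  J2 runs 4 units, time = 8
  J3 runs 4 units, time = 12
  J1 runs 4 units, time = 16
  J2 runs 3 units, time = 19
  J3 runs 3 units, time = 22
  J1 runs 4 units, time = 26
Finish times: [26, 19, 22]
Average turnaround = 67/3 = 22.3333

22.3333


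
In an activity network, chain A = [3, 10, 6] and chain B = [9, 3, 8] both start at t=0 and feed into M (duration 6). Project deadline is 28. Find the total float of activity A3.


Forward pass: ES(A3) = sum of predecessors on chain A = 13
EF = ES + duration = 13 + 6 = 19
Backward pass: LF(M) = deadline = 28; LS(M) = 28 - 6 = 22
LF(A3) = LS(M) - sum(successors on chain A) = 22 - 0 = 22
LS = LF - duration = 22 - 6 = 16
Total float = LS - ES = 16 - 13 = 3

3


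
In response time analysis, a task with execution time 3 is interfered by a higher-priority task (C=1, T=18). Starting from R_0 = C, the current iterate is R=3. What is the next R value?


R_next = C + ceil(R_prev / T_hp) * C_hp
ceil(3 / 18) = ceil(0.1667) = 1
Interference = 1 * 1 = 1
R_next = 3 + 1 = 4

4


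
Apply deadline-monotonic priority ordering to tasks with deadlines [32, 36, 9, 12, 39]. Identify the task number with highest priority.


Sort tasks by relative deadline (ascending):
  Task 3: deadline = 9
  Task 4: deadline = 12
  Task 1: deadline = 32
  Task 2: deadline = 36
  Task 5: deadline = 39
Priority order (highest first): [3, 4, 1, 2, 5]
Highest priority task = 3

3


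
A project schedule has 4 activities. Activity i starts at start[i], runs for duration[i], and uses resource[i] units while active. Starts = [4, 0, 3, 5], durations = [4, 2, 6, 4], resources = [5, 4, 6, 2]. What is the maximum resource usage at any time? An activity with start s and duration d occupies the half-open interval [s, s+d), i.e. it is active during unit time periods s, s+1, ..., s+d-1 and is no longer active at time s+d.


Each activity i is active on [start_i, start_i + duration_i).
Compute total resource usage per time slot:
  t=0: active resources = [4], total = 4
  t=1: active resources = [4], total = 4
  t=2: active resources = [], total = 0
  t=3: active resources = [6], total = 6
  t=4: active resources = [5, 6], total = 11
  t=5: active resources = [5, 6, 2], total = 13
  t=6: active resources = [5, 6, 2], total = 13
  t=7: active resources = [5, 6, 2], total = 13
  t=8: active resources = [6, 2], total = 8
Peak resource demand = 13

13


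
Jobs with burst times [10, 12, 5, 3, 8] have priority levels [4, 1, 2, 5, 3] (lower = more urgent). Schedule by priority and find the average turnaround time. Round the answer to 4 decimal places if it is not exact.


Sort by priority (ascending = highest first):
Order: [(1, 12), (2, 5), (3, 8), (4, 10), (5, 3)]
Completion times:
  Priority 1, burst=12, C=12
  Priority 2, burst=5, C=17
  Priority 3, burst=8, C=25
  Priority 4, burst=10, C=35
  Priority 5, burst=3, C=38
Average turnaround = 127/5 = 25.4

25.4


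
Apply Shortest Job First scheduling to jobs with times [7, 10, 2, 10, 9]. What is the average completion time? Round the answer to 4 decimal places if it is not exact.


SJF order (ascending): [2, 7, 9, 10, 10]
Completion times:
  Job 1: burst=2, C=2
  Job 2: burst=7, C=9
  Job 3: burst=9, C=18
  Job 4: burst=10, C=28
  Job 5: burst=10, C=38
Average completion = 95/5 = 19.0

19.0


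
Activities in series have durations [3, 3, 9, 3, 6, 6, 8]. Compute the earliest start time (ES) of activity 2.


Activity 2 starts after activities 1 through 1 complete.
Predecessor durations: [3]
ES = 3 = 3

3


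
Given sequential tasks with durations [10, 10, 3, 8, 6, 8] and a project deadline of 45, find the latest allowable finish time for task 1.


LF(activity 1) = deadline - sum of successor durations
Successors: activities 2 through 6 with durations [10, 3, 8, 6, 8]
Sum of successor durations = 35
LF = 45 - 35 = 10

10


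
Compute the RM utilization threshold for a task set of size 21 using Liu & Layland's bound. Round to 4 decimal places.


Compute 2^(1/21) = 1.0335577830
Subtract 1: 1.0335577830 - 1 = 0.0335577830
Multiply by n: 21 * 0.0335577830 = 0.7047134430
Round to 4 dp: 0.7047

0.7047


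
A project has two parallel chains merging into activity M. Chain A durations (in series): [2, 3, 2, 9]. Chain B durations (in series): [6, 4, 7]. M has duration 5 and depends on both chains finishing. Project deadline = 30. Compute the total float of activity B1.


Forward pass: ES(B1) = sum of predecessors on chain B = 0
EF = ES + duration = 0 + 6 = 6
Backward pass: LF(M) = deadline = 30; LS(M) = 30 - 5 = 25
LF(B1) = LS(M) - sum(successors on chain B) = 25 - 11 = 14
LS = LF - duration = 14 - 6 = 8
Total float = LS - ES = 8 - 0 = 8

8


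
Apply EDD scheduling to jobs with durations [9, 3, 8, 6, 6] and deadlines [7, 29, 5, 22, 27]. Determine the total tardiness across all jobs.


Sort by due date (EDD order): [(8, 5), (9, 7), (6, 22), (6, 27), (3, 29)]
Compute completion times and tardiness:
  Job 1: p=8, d=5, C=8, tardiness=max(0,8-5)=3
  Job 2: p=9, d=7, C=17, tardiness=max(0,17-7)=10
  Job 3: p=6, d=22, C=23, tardiness=max(0,23-22)=1
  Job 4: p=6, d=27, C=29, tardiness=max(0,29-27)=2
  Job 5: p=3, d=29, C=32, tardiness=max(0,32-29)=3
Total tardiness = 19

19


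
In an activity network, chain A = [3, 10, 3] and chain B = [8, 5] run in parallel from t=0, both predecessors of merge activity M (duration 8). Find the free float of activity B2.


ES(B2) = sum of predecessors on chain B = 8
EF(B2) = ES + duration = 8 + 5 = 13
Successor of B2 is M. ES(M) = max(sum(A), sum(B)) = max(16, 13) = 16
Free float = ES(successor) - EF(current) = 16 - 13 = 3

3


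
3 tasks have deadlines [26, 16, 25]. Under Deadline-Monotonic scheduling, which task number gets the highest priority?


Sort tasks by relative deadline (ascending):
  Task 2: deadline = 16
  Task 3: deadline = 25
  Task 1: deadline = 26
Priority order (highest first): [2, 3, 1]
Highest priority task = 2

2


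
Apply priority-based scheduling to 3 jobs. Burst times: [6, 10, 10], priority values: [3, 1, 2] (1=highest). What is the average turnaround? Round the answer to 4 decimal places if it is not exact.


Sort by priority (ascending = highest first):
Order: [(1, 10), (2, 10), (3, 6)]
Completion times:
  Priority 1, burst=10, C=10
  Priority 2, burst=10, C=20
  Priority 3, burst=6, C=26
Average turnaround = 56/3 = 18.6667

18.6667


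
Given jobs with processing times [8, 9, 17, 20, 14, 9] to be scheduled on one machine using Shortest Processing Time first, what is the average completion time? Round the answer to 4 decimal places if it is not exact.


Sort jobs by processing time (SPT order): [8, 9, 9, 14, 17, 20]
Compute completion times sequentially:
  Job 1: processing = 8, completes at 8
  Job 2: processing = 9, completes at 17
  Job 3: processing = 9, completes at 26
  Job 4: processing = 14, completes at 40
  Job 5: processing = 17, completes at 57
  Job 6: processing = 20, completes at 77
Sum of completion times = 225
Average completion time = 225/6 = 37.5

37.5


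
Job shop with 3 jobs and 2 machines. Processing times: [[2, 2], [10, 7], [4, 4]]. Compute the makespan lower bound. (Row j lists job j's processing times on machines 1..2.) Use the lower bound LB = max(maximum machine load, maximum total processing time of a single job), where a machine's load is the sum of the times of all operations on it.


Machine loads:
  Machine 1: 2 + 10 + 4 = 16
  Machine 2: 2 + 7 + 4 = 13
Max machine load = 16
Job totals:
  Job 1: 4
  Job 2: 17
  Job 3: 8
Max job total = 17
Lower bound = max(16, 17) = 17

17


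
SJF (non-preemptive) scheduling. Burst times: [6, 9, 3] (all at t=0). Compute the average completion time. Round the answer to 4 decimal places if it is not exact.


SJF order (ascending): [3, 6, 9]
Completion times:
  Job 1: burst=3, C=3
  Job 2: burst=6, C=9
  Job 3: burst=9, C=18
Average completion = 30/3 = 10.0

10.0


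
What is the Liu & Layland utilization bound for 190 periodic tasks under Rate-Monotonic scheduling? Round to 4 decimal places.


Compute 2^(1/190) = 1.0036548056
Subtract 1: 1.0036548056 - 1 = 0.0036548056
Multiply by n: 190 * 0.0036548056 = 0.6944130640
Round to 4 dp: 0.6944

0.6944


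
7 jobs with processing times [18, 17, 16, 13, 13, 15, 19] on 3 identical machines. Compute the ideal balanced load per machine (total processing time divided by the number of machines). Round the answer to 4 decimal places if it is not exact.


Total processing time = 18 + 17 + 16 + 13 + 13 + 15 + 19 = 111
Number of machines = 3
Ideal balanced load = 111 / 3 = 37.0

37.0


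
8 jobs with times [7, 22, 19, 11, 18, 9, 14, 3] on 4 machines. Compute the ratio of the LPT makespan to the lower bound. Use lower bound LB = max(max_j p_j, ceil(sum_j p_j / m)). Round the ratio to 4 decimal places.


LPT order: [22, 19, 18, 14, 11, 9, 7, 3]
Machine loads after assignment: [25, 26, 27, 25]
LPT makespan = 27
Lower bound = max(max_job, ceil(total/4)) = max(22, 26) = 26
Ratio = 27 / 26 = 1.0385

1.0385


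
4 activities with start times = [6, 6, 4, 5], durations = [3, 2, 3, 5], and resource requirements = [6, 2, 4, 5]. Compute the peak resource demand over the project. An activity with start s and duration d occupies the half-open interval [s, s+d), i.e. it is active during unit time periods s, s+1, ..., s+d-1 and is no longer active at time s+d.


Each activity i is active on [start_i, start_i + duration_i).
Compute total resource usage per time slot:
  t=0: active resources = [], total = 0
  t=1: active resources = [], total = 0
  t=2: active resources = [], total = 0
  t=3: active resources = [], total = 0
  t=4: active resources = [4], total = 4
  t=5: active resources = [4, 5], total = 9
  t=6: active resources = [6, 2, 4, 5], total = 17
  t=7: active resources = [6, 2, 5], total = 13
  t=8: active resources = [6, 5], total = 11
  t=9: active resources = [5], total = 5
Peak resource demand = 17

17


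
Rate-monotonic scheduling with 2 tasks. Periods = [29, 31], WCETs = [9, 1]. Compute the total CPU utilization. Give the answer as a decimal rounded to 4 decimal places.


Compute individual utilizations (exact fractions):
  Task 1: C/T = 9/29 (approx. 0.3103)
  Task 2: C/T = 1/31 (approx. 0.0323)
Total utilization U = 9/29 + 1/31 = 308/899
Rounded to 4 decimal places: U = 0.3426
RM (Liu & Layland) bound for 2 tasks = 0.828427; compare with U = 308/899 (approx. 0.342603)
U <= bound, so schedulable by RM sufficient condition.

0.3426


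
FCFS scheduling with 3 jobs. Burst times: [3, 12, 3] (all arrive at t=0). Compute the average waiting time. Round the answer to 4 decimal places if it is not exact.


FCFS order (as given): [3, 12, 3]
Waiting times:
  Job 1: wait = 0
  Job 2: wait = 3
  Job 3: wait = 15
Sum of waiting times = 18
Average waiting time = 18/3 = 6.0

6.0


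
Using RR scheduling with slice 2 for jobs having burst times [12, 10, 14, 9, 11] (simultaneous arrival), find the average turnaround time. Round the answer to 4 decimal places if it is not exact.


Time quantum = 2
Execution trace:
  J1 runs 2 units, time = 2
  J2 runs 2 units, time = 4
  J3 runs 2 units, time = 6
  J4 runs 2 units, time = 8
  J5 runs 2 units, time = 10
  J1 runs 2 units, time = 12
  J2 runs 2 units, time = 14
  J3 runs 2 units, time = 16
  J4 runs 2 units, time = 18
  J5 runs 2 units, time = 20
  J1 runs 2 units, time = 22
  J2 runs 2 units, time = 24
  J3 runs 2 units, time = 26
  J4 runs 2 units, time = 28
  J5 runs 2 units, time = 30
  J1 runs 2 units, time = 32
  J2 runs 2 units, time = 34
  J3 runs 2 units, time = 36
  J4 runs 2 units, time = 38
  J5 runs 2 units, time = 40
  J1 runs 2 units, time = 42
  J2 runs 2 units, time = 44
  J3 runs 2 units, time = 46
  J4 runs 1 units, time = 47
  J5 runs 2 units, time = 49
  J1 runs 2 units, time = 51
  J3 runs 2 units, time = 53
  J5 runs 1 units, time = 54
  J3 runs 2 units, time = 56
Finish times: [51, 44, 56, 47, 54]
Average turnaround = 252/5 = 50.4

50.4


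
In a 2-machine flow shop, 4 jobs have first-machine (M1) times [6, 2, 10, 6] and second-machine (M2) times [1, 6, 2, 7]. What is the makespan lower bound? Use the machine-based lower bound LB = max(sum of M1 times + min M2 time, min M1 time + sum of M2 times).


LB1 = sum(M1 times) + min(M2 times) = 24 + 1 = 25
LB2 = min(M1 times) + sum(M2 times) = 2 + 16 = 18
Lower bound = max(LB1, LB2) = max(25, 18) = 25

25


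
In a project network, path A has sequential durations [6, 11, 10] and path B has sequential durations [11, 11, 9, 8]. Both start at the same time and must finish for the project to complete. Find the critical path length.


Path A total = 6 + 11 + 10 = 27
Path B total = 11 + 11 + 9 + 8 = 39
Critical path = longest path = max(27, 39) = 39

39


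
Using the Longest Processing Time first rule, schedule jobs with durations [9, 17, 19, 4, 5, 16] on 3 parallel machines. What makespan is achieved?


Sort jobs in decreasing order (LPT): [19, 17, 16, 9, 5, 4]
Assign each job to the least loaded machine:
  Machine 1: jobs [19, 4], load = 23
  Machine 2: jobs [17, 5], load = 22
  Machine 3: jobs [16, 9], load = 25
Makespan = max load = 25

25


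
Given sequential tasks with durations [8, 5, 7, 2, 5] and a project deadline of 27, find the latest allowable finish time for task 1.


LF(activity 1) = deadline - sum of successor durations
Successors: activities 2 through 5 with durations [5, 7, 2, 5]
Sum of successor durations = 19
LF = 27 - 19 = 8

8


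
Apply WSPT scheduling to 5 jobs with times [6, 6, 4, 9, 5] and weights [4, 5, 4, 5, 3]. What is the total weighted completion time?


Compute p/w ratios and sort ascending (WSPT): [(4, 4), (6, 5), (6, 4), (5, 3), (9, 5)]
Compute weighted completion times:
  Job (p=4,w=4): C=4, w*C=4*4=16
  Job (p=6,w=5): C=10, w*C=5*10=50
  Job (p=6,w=4): C=16, w*C=4*16=64
  Job (p=5,w=3): C=21, w*C=3*21=63
  Job (p=9,w=5): C=30, w*C=5*30=150
Total weighted completion time = 343

343


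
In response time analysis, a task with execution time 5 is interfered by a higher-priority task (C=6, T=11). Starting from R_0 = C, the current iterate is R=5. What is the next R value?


R_next = C + ceil(R_prev / T_hp) * C_hp
ceil(5 / 11) = ceil(0.4545) = 1
Interference = 1 * 6 = 6
R_next = 5 + 6 = 11

11


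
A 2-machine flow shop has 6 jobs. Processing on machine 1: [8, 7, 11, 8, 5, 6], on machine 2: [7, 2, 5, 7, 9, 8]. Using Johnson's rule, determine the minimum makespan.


Apply Johnson's rule:
  Group 1 (a <= b): [(5, 5, 9), (6, 6, 8)]
  Group 2 (a > b): [(1, 8, 7), (4, 8, 7), (3, 11, 5), (2, 7, 2)]
Optimal job order: [5, 6, 1, 4, 3, 2]
Schedule:
  Job 5: M1 done at 5, M2 done at 14
  Job 6: M1 done at 11, M2 done at 22
  Job 1: M1 done at 19, M2 done at 29
  Job 4: M1 done at 27, M2 done at 36
  Job 3: M1 done at 38, M2 done at 43
  Job 2: M1 done at 45, M2 done at 47
Makespan = 47

47


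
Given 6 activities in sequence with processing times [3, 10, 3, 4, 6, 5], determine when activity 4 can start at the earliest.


Activity 4 starts after activities 1 through 3 complete.
Predecessor durations: [3, 10, 3]
ES = 3 + 10 + 3 = 16

16


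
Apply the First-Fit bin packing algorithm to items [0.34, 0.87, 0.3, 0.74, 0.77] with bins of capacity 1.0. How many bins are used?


Place items sequentially using First-Fit:
  Item 0.34 -> new Bin 1
  Item 0.87 -> new Bin 2
  Item 0.3 -> Bin 1 (now 0.64)
  Item 0.74 -> new Bin 3
  Item 0.77 -> new Bin 4
Total bins used = 4

4


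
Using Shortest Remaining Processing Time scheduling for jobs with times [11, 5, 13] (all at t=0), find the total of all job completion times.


Since all jobs arrive at t=0, SRPT equals SPT ordering.
SPT order: [5, 11, 13]
Completion times:
  Job 1: p=5, C=5
  Job 2: p=11, C=16
  Job 3: p=13, C=29
Total completion time = 5 + 16 + 29 = 50

50


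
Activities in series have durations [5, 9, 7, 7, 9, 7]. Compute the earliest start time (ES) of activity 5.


Activity 5 starts after activities 1 through 4 complete.
Predecessor durations: [5, 9, 7, 7]
ES = 5 + 9 + 7 + 7 = 28

28


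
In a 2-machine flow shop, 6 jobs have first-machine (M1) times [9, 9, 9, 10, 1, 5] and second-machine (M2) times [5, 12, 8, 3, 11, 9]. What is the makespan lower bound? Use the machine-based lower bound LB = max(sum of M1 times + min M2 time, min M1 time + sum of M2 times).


LB1 = sum(M1 times) + min(M2 times) = 43 + 3 = 46
LB2 = min(M1 times) + sum(M2 times) = 1 + 48 = 49
Lower bound = max(LB1, LB2) = max(46, 49) = 49

49


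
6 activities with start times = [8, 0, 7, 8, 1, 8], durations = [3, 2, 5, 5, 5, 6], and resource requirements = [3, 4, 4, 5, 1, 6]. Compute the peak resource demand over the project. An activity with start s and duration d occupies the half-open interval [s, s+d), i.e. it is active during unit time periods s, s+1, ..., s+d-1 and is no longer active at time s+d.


Each activity i is active on [start_i, start_i + duration_i).
Compute total resource usage per time slot:
  t=0: active resources = [4], total = 4
  t=1: active resources = [4, 1], total = 5
  t=2: active resources = [1], total = 1
  t=3: active resources = [1], total = 1
  t=4: active resources = [1], total = 1
  t=5: active resources = [1], total = 1
  t=6: active resources = [], total = 0
  t=7: active resources = [4], total = 4
  t=8: active resources = [3, 4, 5, 6], total = 18
  t=9: active resources = [3, 4, 5, 6], total = 18
  t=10: active resources = [3, 4, 5, 6], total = 18
  t=11: active resources = [4, 5, 6], total = 15
  t=12: active resources = [5, 6], total = 11
  t=13: active resources = [6], total = 6
Peak resource demand = 18

18


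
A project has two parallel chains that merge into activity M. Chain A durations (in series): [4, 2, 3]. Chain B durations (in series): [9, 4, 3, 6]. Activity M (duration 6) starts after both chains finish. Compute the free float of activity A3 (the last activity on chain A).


ES(A3) = sum of predecessors on chain A = 6
EF(A3) = ES + duration = 6 + 3 = 9
Successor of A3 is M. ES(M) = max(sum(A), sum(B)) = max(9, 22) = 22
Free float = ES(successor) - EF(current) = 22 - 9 = 13

13


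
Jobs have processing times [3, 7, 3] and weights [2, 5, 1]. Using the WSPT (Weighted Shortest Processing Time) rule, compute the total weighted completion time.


Compute p/w ratios and sort ascending (WSPT): [(7, 5), (3, 2), (3, 1)]
Compute weighted completion times:
  Job (p=7,w=5): C=7, w*C=5*7=35
  Job (p=3,w=2): C=10, w*C=2*10=20
  Job (p=3,w=1): C=13, w*C=1*13=13
Total weighted completion time = 68

68


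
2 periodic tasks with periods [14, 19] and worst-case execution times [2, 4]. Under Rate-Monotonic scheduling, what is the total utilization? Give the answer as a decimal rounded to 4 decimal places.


Compute individual utilizations (exact fractions):
  Task 1: C/T = 2/14 = 1/7 (approx. 0.1429)
  Task 2: C/T = 4/19 (approx. 0.2105)
Total utilization U = 1/7 + 4/19 = 47/133
Rounded to 4 decimal places: U = 0.3534
RM (Liu & Layland) bound for 2 tasks = 0.828427; compare with U = 47/133 (approx. 0.353383)
U <= bound, so schedulable by RM sufficient condition.

0.3534


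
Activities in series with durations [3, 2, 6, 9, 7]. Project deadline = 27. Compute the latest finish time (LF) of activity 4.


LF(activity 4) = deadline - sum of successor durations
Successors: activities 5 through 5 with durations [7]
Sum of successor durations = 7
LF = 27 - 7 = 20

20


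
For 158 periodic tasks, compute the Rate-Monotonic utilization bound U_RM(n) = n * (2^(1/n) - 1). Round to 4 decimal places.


Compute 2^(1/158) = 1.0043966445
Subtract 1: 1.0043966445 - 1 = 0.0043966445
Multiply by n: 158 * 0.0043966445 = 0.6946698310
Round to 4 dp: 0.6947

0.6947


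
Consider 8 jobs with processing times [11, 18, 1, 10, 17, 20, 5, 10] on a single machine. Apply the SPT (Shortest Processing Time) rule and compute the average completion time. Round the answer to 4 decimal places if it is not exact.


Sort jobs by processing time (SPT order): [1, 5, 10, 10, 11, 17, 18, 20]
Compute completion times sequentially:
  Job 1: processing = 1, completes at 1
  Job 2: processing = 5, completes at 6
  Job 3: processing = 10, completes at 16
  Job 4: processing = 10, completes at 26
  Job 5: processing = 11, completes at 37
  Job 6: processing = 17, completes at 54
  Job 7: processing = 18, completes at 72
  Job 8: processing = 20, completes at 92
Sum of completion times = 304
Average completion time = 304/8 = 38.0

38.0


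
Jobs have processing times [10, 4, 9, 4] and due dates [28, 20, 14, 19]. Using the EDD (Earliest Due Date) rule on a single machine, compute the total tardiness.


Sort by due date (EDD order): [(9, 14), (4, 19), (4, 20), (10, 28)]
Compute completion times and tardiness:
  Job 1: p=9, d=14, C=9, tardiness=max(0,9-14)=0
  Job 2: p=4, d=19, C=13, tardiness=max(0,13-19)=0
  Job 3: p=4, d=20, C=17, tardiness=max(0,17-20)=0
  Job 4: p=10, d=28, C=27, tardiness=max(0,27-28)=0
Total tardiness = 0

0


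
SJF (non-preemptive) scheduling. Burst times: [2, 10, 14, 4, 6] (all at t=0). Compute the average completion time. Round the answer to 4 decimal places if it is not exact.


SJF order (ascending): [2, 4, 6, 10, 14]
Completion times:
  Job 1: burst=2, C=2
  Job 2: burst=4, C=6
  Job 3: burst=6, C=12
  Job 4: burst=10, C=22
  Job 5: burst=14, C=36
Average completion = 78/5 = 15.6

15.6


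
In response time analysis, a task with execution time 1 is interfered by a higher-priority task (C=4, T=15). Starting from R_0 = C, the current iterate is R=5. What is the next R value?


R_next = C + ceil(R_prev / T_hp) * C_hp
ceil(5 / 15) = ceil(0.3333) = 1
Interference = 1 * 4 = 4
R_next = 1 + 4 = 5
R_next = R_prev, so the iteration has converged (response time = 5).

5


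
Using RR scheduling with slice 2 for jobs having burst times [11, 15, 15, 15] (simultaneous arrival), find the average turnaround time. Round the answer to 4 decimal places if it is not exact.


Time quantum = 2
Execution trace:
  J1 runs 2 units, time = 2
  J2 runs 2 units, time = 4
  J3 runs 2 units, time = 6
  J4 runs 2 units, time = 8
  J1 runs 2 units, time = 10
  J2 runs 2 units, time = 12
  J3 runs 2 units, time = 14
  J4 runs 2 units, time = 16
  J1 runs 2 units, time = 18
  J2 runs 2 units, time = 20
  J3 runs 2 units, time = 22
  J4 runs 2 units, time = 24
  J1 runs 2 units, time = 26
  J2 runs 2 units, time = 28
  J3 runs 2 units, time = 30
  J4 runs 2 units, time = 32
  J1 runs 2 units, time = 34
  J2 runs 2 units, time = 36
  J3 runs 2 units, time = 38
  J4 runs 2 units, time = 40
  J1 runs 1 units, time = 41
  J2 runs 2 units, time = 43
  J3 runs 2 units, time = 45
  J4 runs 2 units, time = 47
  J2 runs 2 units, time = 49
  J3 runs 2 units, time = 51
  J4 runs 2 units, time = 53
  J2 runs 1 units, time = 54
  J3 runs 1 units, time = 55
  J4 runs 1 units, time = 56
Finish times: [41, 54, 55, 56]
Average turnaround = 206/4 = 51.5

51.5


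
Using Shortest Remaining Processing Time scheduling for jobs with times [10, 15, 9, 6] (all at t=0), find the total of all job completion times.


Since all jobs arrive at t=0, SRPT equals SPT ordering.
SPT order: [6, 9, 10, 15]
Completion times:
  Job 1: p=6, C=6
  Job 2: p=9, C=15
  Job 3: p=10, C=25
  Job 4: p=15, C=40
Total completion time = 6 + 15 + 25 + 40 = 86

86


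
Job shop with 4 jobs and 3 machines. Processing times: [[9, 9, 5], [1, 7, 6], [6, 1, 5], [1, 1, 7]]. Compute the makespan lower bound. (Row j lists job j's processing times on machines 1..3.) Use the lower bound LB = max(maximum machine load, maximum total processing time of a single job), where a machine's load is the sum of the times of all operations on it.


Machine loads:
  Machine 1: 9 + 1 + 6 + 1 = 17
  Machine 2: 9 + 7 + 1 + 1 = 18
  Machine 3: 5 + 6 + 5 + 7 = 23
Max machine load = 23
Job totals:
  Job 1: 23
  Job 2: 14
  Job 3: 12
  Job 4: 9
Max job total = 23
Lower bound = max(23, 23) = 23

23


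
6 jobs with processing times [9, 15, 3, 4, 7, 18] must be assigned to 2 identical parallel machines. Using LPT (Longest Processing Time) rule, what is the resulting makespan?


Sort jobs in decreasing order (LPT): [18, 15, 9, 7, 4, 3]
Assign each job to the least loaded machine:
  Machine 1: jobs [18, 7, 3], load = 28
  Machine 2: jobs [15, 9, 4], load = 28
Makespan = max load = 28

28


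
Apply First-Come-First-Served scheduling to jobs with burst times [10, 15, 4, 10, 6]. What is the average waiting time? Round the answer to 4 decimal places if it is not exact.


FCFS order (as given): [10, 15, 4, 10, 6]
Waiting times:
  Job 1: wait = 0
  Job 2: wait = 10
  Job 3: wait = 25
  Job 4: wait = 29
  Job 5: wait = 39
Sum of waiting times = 103
Average waiting time = 103/5 = 20.6

20.6


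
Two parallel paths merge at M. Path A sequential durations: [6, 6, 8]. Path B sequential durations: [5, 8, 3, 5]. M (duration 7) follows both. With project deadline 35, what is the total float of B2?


Forward pass: ES(B2) = sum of predecessors on chain B = 5
EF = ES + duration = 5 + 8 = 13
Backward pass: LF(M) = deadline = 35; LS(M) = 35 - 7 = 28
LF(B2) = LS(M) - sum(successors on chain B) = 28 - 8 = 20
LS = LF - duration = 20 - 8 = 12
Total float = LS - ES = 12 - 5 = 7

7


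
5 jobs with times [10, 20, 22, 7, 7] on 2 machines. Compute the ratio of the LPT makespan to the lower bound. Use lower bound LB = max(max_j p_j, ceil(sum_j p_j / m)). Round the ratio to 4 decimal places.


LPT order: [22, 20, 10, 7, 7]
Machine loads after assignment: [36, 30]
LPT makespan = 36
Lower bound = max(max_job, ceil(total/2)) = max(22, 33) = 33
Ratio = 36 / 33 = 1.0909

1.0909


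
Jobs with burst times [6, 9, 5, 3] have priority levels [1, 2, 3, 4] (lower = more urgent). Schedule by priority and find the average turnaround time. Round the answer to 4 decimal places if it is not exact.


Sort by priority (ascending = highest first):
Order: [(1, 6), (2, 9), (3, 5), (4, 3)]
Completion times:
  Priority 1, burst=6, C=6
  Priority 2, burst=9, C=15
  Priority 3, burst=5, C=20
  Priority 4, burst=3, C=23
Average turnaround = 64/4 = 16.0

16.0


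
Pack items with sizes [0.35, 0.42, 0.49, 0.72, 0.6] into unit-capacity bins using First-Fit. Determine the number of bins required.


Place items sequentially using First-Fit:
  Item 0.35 -> new Bin 1
  Item 0.42 -> Bin 1 (now 0.77)
  Item 0.49 -> new Bin 2
  Item 0.72 -> new Bin 3
  Item 0.6 -> new Bin 4
Total bins used = 4

4


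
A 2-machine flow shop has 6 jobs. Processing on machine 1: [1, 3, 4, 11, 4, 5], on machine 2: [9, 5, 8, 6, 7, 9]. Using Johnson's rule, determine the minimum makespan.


Apply Johnson's rule:
  Group 1 (a <= b): [(1, 1, 9), (2, 3, 5), (3, 4, 8), (5, 4, 7), (6, 5, 9)]
  Group 2 (a > b): [(4, 11, 6)]
Optimal job order: [1, 2, 3, 5, 6, 4]
Schedule:
  Job 1: M1 done at 1, M2 done at 10
  Job 2: M1 done at 4, M2 done at 15
  Job 3: M1 done at 8, M2 done at 23
  Job 5: M1 done at 12, M2 done at 30
  Job 6: M1 done at 17, M2 done at 39
  Job 4: M1 done at 28, M2 done at 45
Makespan = 45

45


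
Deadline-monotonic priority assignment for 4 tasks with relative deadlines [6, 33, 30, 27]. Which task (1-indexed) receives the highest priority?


Sort tasks by relative deadline (ascending):
  Task 1: deadline = 6
  Task 4: deadline = 27
  Task 3: deadline = 30
  Task 2: deadline = 33
Priority order (highest first): [1, 4, 3, 2]
Highest priority task = 1

1


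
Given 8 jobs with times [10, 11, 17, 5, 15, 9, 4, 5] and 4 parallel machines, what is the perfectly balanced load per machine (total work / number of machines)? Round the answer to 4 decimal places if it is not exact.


Total processing time = 10 + 11 + 17 + 5 + 15 + 9 + 4 + 5 = 76
Number of machines = 4
Ideal balanced load = 76 / 4 = 19.0

19.0


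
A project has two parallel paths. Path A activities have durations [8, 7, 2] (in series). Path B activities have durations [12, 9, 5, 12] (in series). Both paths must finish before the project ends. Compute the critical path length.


Path A total = 8 + 7 + 2 = 17
Path B total = 12 + 9 + 5 + 12 = 38
Critical path = longest path = max(17, 38) = 38

38


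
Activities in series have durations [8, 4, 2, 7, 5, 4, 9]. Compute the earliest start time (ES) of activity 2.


Activity 2 starts after activities 1 through 1 complete.
Predecessor durations: [8]
ES = 8 = 8

8


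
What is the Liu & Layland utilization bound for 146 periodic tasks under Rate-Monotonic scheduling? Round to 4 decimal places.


Compute 2^(1/146) = 1.0047588711
Subtract 1: 1.0047588711 - 1 = 0.0047588711
Multiply by n: 146 * 0.0047588711 = 0.6947951806
Round to 4 dp: 0.6948

0.6948


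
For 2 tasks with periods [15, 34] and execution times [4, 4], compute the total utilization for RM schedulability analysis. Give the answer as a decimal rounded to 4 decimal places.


Compute individual utilizations (exact fractions):
  Task 1: C/T = 4/15 (approx. 0.2667)
  Task 2: C/T = 4/34 = 2/17 (approx. 0.1176)
Total utilization U = 4/15 + 2/17 = 98/255
Rounded to 4 decimal places: U = 0.3843
RM (Liu & Layland) bound for 2 tasks = 0.828427; compare with U = 98/255 (approx. 0.384314)
U <= bound, so schedulable by RM sufficient condition.

0.3843


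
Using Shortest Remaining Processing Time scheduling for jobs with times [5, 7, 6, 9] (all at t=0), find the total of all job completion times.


Since all jobs arrive at t=0, SRPT equals SPT ordering.
SPT order: [5, 6, 7, 9]
Completion times:
  Job 1: p=5, C=5
  Job 2: p=6, C=11
  Job 3: p=7, C=18
  Job 4: p=9, C=27
Total completion time = 5 + 11 + 18 + 27 = 61

61


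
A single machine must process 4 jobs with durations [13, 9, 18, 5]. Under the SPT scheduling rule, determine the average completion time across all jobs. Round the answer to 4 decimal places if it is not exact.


Sort jobs by processing time (SPT order): [5, 9, 13, 18]
Compute completion times sequentially:
  Job 1: processing = 5, completes at 5
  Job 2: processing = 9, completes at 14
  Job 3: processing = 13, completes at 27
  Job 4: processing = 18, completes at 45
Sum of completion times = 91
Average completion time = 91/4 = 22.75

22.75


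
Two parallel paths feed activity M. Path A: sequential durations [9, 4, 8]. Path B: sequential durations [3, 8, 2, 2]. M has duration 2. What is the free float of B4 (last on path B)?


ES(B4) = sum of predecessors on chain B = 13
EF(B4) = ES + duration = 13 + 2 = 15
Successor of B4 is M. ES(M) = max(sum(A), sum(B)) = max(21, 15) = 21
Free float = ES(successor) - EF(current) = 21 - 15 = 6

6


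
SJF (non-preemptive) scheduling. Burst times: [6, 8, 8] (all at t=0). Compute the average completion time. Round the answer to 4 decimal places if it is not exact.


SJF order (ascending): [6, 8, 8]
Completion times:
  Job 1: burst=6, C=6
  Job 2: burst=8, C=14
  Job 3: burst=8, C=22
Average completion = 42/3 = 14.0

14.0


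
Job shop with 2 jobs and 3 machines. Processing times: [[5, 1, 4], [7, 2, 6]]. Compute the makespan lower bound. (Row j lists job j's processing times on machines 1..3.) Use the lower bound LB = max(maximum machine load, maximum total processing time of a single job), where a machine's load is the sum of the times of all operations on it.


Machine loads:
  Machine 1: 5 + 7 = 12
  Machine 2: 1 + 2 = 3
  Machine 3: 4 + 6 = 10
Max machine load = 12
Job totals:
  Job 1: 10
  Job 2: 15
Max job total = 15
Lower bound = max(12, 15) = 15

15


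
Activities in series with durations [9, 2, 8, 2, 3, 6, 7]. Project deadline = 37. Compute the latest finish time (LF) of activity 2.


LF(activity 2) = deadline - sum of successor durations
Successors: activities 3 through 7 with durations [8, 2, 3, 6, 7]
Sum of successor durations = 26
LF = 37 - 26 = 11

11


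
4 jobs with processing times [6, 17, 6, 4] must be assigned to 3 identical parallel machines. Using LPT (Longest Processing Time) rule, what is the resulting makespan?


Sort jobs in decreasing order (LPT): [17, 6, 6, 4]
Assign each job to the least loaded machine:
  Machine 1: jobs [17], load = 17
  Machine 2: jobs [6, 4], load = 10
  Machine 3: jobs [6], load = 6
Makespan = max load = 17

17


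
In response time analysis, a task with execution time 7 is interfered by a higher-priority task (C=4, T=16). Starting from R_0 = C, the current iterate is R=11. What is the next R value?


R_next = C + ceil(R_prev / T_hp) * C_hp
ceil(11 / 16) = ceil(0.6875) = 1
Interference = 1 * 4 = 4
R_next = 7 + 4 = 11
R_next = R_prev, so the iteration has converged (response time = 11).

11


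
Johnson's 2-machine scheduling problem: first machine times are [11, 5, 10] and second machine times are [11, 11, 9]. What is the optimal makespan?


Apply Johnson's rule:
  Group 1 (a <= b): [(2, 5, 11), (1, 11, 11)]
  Group 2 (a > b): [(3, 10, 9)]
Optimal job order: [2, 1, 3]
Schedule:
  Job 2: M1 done at 5, M2 done at 16
  Job 1: M1 done at 16, M2 done at 27
  Job 3: M1 done at 26, M2 done at 36
Makespan = 36

36


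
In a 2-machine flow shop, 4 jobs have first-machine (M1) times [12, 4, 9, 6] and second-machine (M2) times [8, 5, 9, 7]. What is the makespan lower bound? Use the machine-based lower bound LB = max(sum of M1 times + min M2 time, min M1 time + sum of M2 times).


LB1 = sum(M1 times) + min(M2 times) = 31 + 5 = 36
LB2 = min(M1 times) + sum(M2 times) = 4 + 29 = 33
Lower bound = max(LB1, LB2) = max(36, 33) = 36

36
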